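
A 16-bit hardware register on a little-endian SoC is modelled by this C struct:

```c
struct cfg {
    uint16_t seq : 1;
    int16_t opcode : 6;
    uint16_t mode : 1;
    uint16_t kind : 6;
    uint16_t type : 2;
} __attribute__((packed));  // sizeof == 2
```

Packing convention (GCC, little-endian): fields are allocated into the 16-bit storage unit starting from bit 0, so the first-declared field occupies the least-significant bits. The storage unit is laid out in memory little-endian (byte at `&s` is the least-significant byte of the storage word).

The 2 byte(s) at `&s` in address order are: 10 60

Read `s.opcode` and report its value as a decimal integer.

8

[0]=0x10 [1]=0x60 (little-endian) → word 0x6010
seq:1 @ bit 0 → (0x6010>>0)&0x1 = 0x0
opcode:6 @ bit 1 → (0x6010>>1)&0x3f = 0x8  ←
mode:1 @ bit 7 → (0x6010>>7)&0x1 = 0x0
kind:6 @ bit 8 → (0x6010>>8)&0x3f = 0x20
type:2 @ bit 14 → (0x6010>>14)&0x3 = 0x1
opcode signed 6b, MSB=0: value = 8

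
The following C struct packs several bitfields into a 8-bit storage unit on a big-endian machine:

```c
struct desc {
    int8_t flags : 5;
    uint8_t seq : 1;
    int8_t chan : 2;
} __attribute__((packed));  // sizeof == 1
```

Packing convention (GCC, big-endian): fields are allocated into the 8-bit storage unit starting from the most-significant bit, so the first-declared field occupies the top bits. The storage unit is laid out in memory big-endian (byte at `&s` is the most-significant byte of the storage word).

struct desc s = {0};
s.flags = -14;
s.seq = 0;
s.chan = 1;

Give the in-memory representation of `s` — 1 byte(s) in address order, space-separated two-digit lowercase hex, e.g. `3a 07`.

flags (5b) val=-14 bits=0x12 at bit 3: 0x90
seq (1b) val=0 bits=0x0 at bit 2: 0x90
chan (2b) val=1 bits=0x1 at bit 0: 0x91
word = 0x91 → big-endian bytes:
  [0]=0x91

91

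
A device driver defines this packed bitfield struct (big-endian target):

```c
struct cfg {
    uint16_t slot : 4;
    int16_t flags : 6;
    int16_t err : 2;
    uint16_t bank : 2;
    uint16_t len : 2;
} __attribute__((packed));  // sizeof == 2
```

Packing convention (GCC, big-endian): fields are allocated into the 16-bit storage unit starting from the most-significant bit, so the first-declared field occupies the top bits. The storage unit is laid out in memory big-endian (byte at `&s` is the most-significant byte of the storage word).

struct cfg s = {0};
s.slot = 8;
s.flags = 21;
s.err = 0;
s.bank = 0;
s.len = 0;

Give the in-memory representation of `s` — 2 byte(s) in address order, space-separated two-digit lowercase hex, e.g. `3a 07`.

85 40

slot:4 = 8 → 0x8 << 12 → word 0x8000
flags:6 = 21 → 0x15 << 6 → word 0x8540
err:2 = 0 → 0x0 << 4 → word 0x8540
bank:2 = 0 → 0x0 << 2 → word 0x8540
len:2 = 0 → 0x0 << 0 → word 0x8540
word = 0x8540 → big-endian bytes:
  [0]=0x85  [1]=0x40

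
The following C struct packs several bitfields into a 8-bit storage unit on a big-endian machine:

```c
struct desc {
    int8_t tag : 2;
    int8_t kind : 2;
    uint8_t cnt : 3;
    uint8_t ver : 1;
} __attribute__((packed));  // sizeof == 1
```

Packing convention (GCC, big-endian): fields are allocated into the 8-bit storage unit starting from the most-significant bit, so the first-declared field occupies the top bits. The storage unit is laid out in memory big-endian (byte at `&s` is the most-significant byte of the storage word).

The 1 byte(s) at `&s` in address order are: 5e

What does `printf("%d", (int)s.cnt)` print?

7

[0]=0x5e (big-endian) → word 0x5e
tag [6+:2] = (word>>6) & 0x3 = 1
kind [4+:2] = (word>>4) & 0x3 = 1
cnt [1+:3] = (word>>1) & 0x7 = 7  ←
ver [0+:1] = (word>>0) & 0x1 = 0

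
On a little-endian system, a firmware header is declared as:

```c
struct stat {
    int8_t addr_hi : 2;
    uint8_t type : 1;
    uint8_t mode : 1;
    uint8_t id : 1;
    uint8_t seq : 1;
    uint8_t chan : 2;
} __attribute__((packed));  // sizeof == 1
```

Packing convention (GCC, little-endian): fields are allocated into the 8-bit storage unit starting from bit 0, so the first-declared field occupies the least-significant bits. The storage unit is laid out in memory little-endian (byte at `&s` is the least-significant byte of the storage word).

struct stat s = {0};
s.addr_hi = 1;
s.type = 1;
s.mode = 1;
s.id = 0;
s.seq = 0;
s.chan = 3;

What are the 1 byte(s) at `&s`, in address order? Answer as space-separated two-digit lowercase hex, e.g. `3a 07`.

cd

addr_hi (2b) val=1 bits=0x1 at bit 0: 0x01
type (1b) val=1 bits=0x1 at bit 2: 0x05
mode (1b) val=1 bits=0x1 at bit 3: 0x0d
id (1b) val=0 bits=0x0 at bit 4: 0x0d
seq (1b) val=0 bits=0x0 at bit 5: 0x0d
chan (2b) val=3 bits=0x3 at bit 6: 0xcd
word = 0xcd → little-endian bytes:
  [0]=0xcd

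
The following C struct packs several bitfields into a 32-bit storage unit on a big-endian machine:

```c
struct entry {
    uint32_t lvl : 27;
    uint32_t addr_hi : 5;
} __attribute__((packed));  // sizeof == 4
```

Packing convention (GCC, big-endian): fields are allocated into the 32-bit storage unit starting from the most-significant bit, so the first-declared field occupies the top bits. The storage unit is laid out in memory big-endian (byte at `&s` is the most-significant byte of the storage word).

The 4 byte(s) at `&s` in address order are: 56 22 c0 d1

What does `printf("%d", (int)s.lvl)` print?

45159942

[0]=0x56 [1]=0x22 [2]=0xc0 [3]=0xd1 (big-endian) → word 0x5622c0d1
lvl:27 @ bit 5 → (0x5622c0d1>>5)&0x7ffffff = 0x2b11606  ←
addr_hi:5 @ bit 0 → (0x5622c0d1>>0)&0x1f = 0x11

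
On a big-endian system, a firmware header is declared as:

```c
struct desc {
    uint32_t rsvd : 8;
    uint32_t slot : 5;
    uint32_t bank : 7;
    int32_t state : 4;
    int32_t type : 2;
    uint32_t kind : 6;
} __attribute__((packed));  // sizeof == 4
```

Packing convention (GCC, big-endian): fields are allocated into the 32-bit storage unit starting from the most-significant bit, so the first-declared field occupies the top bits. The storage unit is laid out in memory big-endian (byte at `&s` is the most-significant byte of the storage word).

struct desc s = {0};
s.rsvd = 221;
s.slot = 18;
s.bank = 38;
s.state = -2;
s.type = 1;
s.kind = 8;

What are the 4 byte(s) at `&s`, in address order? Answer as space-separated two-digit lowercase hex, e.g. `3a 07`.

dd 92 6e 48

rsvd:8 = 221 → 0xdd << 24 → word 0xdd000000
slot:5 = 18 → 0x12 << 19 → word 0xdd900000
bank:7 = 38 → 0x26 << 12 → word 0xdd926000
state:4 = -2 → 0xe << 8 → word 0xdd926e00
type:2 = 1 → 0x1 << 6 → word 0xdd926e40
kind:6 = 8 → 0x8 << 0 → word 0xdd926e48
word = 0xdd926e48 → big-endian bytes:
  [0]=0xdd  [1]=0x92  [2]=0x6e  [3]=0x48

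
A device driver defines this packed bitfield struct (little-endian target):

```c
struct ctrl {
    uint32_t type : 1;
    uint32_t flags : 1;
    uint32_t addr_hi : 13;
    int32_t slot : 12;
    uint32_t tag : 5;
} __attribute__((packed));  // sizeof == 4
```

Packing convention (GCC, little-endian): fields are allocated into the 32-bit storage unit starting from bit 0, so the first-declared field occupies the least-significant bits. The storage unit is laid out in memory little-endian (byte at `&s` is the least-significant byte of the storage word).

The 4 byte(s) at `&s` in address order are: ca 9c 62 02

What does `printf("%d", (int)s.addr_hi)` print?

[0]=0xca [1]=0x9c [2]=0x62 [3]=0x02 (little-endian) → word 0x02629cca
type [0+:1] = (word>>0) & 0x1 = 0
flags [1+:1] = (word>>1) & 0x1 = 1
addr_hi [2+:13] = (word>>2) & 0x1fff = 1842  ←
slot [15+:12] = (word>>15) & 0xfff = 1221
tag [27+:5] = (word>>27) & 0x1f = 0

1842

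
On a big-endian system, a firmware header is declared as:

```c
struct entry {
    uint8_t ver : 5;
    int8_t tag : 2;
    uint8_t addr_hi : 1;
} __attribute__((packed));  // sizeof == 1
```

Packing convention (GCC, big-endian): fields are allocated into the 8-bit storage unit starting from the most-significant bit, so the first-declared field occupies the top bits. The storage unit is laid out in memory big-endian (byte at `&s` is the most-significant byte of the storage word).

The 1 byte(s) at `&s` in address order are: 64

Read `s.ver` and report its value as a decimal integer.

12

[0]=0x64 (big-endian) → word 0x64
ver:5 @ bit 3 → (0x64>>3)&0x1f = 0xc  ←
tag:2 @ bit 1 → (0x64>>1)&0x3 = 0x2
addr_hi:1 @ bit 0 → (0x64>>0)&0x1 = 0x0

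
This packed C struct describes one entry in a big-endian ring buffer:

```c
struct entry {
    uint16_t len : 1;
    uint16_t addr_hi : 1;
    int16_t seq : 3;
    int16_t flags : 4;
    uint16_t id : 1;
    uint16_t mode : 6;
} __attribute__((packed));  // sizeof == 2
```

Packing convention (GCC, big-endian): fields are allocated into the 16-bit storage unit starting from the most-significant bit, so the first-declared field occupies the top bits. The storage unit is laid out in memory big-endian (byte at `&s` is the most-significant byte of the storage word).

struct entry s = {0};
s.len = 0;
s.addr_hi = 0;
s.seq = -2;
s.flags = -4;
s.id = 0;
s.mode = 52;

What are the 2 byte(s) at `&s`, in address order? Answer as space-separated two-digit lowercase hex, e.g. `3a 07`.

len (1b) val=0 bits=0x0 at bit 15: 0x0000
addr_hi (1b) val=0 bits=0x0 at bit 14: 0x0000
seq (3b) val=-2 bits=0x6 at bit 11: 0x3000
flags (4b) val=-4 bits=0xc at bit 7: 0x3600
id (1b) val=0 bits=0x0 at bit 6: 0x3600
mode (6b) val=52 bits=0x34 at bit 0: 0x3634
word = 0x3634 → big-endian bytes:
  [0]=0x36  [1]=0x34

36 34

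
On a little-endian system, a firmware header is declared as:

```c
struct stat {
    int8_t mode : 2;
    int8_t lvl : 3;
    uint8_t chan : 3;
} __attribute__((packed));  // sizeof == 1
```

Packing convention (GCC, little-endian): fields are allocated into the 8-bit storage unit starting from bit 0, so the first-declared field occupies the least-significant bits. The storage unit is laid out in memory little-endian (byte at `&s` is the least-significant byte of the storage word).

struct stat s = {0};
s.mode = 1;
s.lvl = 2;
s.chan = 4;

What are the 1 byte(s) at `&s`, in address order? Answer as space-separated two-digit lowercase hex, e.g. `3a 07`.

[0+:2] mode=1 & 0x3 = 0x1; word=0x01
[2+:3] lvl=2 & 0x7 = 0x2; word=0x09
[5+:3] chan=4 & 0x7 = 0x4; word=0x89
word = 0x89 → little-endian bytes:
  [0]=0x89

89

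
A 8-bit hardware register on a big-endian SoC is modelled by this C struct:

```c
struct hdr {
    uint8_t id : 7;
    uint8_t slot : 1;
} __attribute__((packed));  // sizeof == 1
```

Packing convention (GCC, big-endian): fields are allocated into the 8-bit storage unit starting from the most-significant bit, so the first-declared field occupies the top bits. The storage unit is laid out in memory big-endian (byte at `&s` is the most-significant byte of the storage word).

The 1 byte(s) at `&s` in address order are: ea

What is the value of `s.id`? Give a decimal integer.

[0]=0xea (big-endian) → word 0xea
id [1+:7] = (word>>1) & 0x7f = 117  ←
slot [0+:1] = (word>>0) & 0x1 = 0

117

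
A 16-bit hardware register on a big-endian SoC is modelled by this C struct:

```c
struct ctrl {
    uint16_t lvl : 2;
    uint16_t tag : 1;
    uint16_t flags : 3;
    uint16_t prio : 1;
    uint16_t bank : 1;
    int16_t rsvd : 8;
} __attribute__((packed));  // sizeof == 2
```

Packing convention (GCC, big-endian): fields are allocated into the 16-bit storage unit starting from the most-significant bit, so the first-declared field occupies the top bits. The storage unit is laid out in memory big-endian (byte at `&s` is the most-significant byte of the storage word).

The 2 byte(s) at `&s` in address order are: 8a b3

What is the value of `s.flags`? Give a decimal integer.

2

[0]=0x8a [1]=0xb3 (big-endian) → word 0x8ab3
lvl:2 @ bit 14 → (0x8ab3>>14)&0x3 = 0x2
tag:1 @ bit 13 → (0x8ab3>>13)&0x1 = 0x0
flags:3 @ bit 10 → (0x8ab3>>10)&0x7 = 0x2  ←
prio:1 @ bit 9 → (0x8ab3>>9)&0x1 = 0x1
bank:1 @ bit 8 → (0x8ab3>>8)&0x1 = 0x0
rsvd:8 @ bit 0 → (0x8ab3>>0)&0xff = 0xb3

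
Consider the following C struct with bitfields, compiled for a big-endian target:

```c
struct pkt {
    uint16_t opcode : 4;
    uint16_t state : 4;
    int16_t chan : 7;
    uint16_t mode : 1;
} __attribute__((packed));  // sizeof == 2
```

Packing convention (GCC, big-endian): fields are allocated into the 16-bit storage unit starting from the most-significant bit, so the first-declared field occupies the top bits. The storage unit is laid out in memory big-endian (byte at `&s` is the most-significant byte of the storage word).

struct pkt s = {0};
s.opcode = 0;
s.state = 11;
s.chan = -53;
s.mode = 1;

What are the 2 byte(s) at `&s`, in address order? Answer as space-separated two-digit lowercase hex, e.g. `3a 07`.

opcode (4b) val=0 bits=0x0 at bit 12: 0x0000
state (4b) val=11 bits=0xb at bit 8: 0x0b00
chan (7b) val=-53 bits=0x4b at bit 1: 0x0b96
mode (1b) val=1 bits=0x1 at bit 0: 0x0b97
word = 0x0b97 → big-endian bytes:
  [0]=0x0b  [1]=0x97

0b 97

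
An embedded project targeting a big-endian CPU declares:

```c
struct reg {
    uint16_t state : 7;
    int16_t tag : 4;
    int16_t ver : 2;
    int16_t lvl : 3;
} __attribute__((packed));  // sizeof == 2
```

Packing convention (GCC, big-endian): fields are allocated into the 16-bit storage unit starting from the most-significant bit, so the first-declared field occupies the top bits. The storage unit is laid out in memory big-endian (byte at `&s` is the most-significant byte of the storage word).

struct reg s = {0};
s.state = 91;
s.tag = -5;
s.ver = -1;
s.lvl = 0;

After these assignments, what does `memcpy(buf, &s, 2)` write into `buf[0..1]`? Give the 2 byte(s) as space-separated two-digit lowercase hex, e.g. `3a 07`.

b7 78

state:7 = 91 → 0x5b << 9 → word 0xb600
tag:4 = -5 → 0xb << 5 → word 0xb760
ver:2 = -1 → 0x3 << 3 → word 0xb778
lvl:3 = 0 → 0x0 << 0 → word 0xb778
word = 0xb778 → big-endian bytes:
  [0]=0xb7  [1]=0x78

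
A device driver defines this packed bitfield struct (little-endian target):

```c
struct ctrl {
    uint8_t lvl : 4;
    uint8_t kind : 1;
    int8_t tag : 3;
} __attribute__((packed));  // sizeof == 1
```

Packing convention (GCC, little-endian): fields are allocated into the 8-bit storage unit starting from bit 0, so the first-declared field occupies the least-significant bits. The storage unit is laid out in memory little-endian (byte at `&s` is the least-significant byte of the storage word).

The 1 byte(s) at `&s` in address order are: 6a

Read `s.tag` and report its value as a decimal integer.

3

[0]=0x6a (little-endian) → word 0x6a
lvl [0+:4] = (word>>0) & 0xf = 10
kind [4+:1] = (word>>4) & 0x1 = 0
tag [5+:3] = (word>>5) & 0x7 = 3  ←
tag signed 3b, MSB=0: value = 3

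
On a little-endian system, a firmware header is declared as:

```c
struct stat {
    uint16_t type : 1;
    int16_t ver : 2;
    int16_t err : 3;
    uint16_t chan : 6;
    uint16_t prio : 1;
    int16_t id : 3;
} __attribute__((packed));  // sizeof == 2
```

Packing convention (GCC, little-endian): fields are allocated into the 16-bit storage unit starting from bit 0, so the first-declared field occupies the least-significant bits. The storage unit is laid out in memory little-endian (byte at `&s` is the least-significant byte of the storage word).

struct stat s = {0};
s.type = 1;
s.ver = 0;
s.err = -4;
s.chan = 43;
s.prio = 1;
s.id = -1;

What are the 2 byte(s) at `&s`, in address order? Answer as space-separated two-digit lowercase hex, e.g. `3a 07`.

type:1 = 1 → 0x1 << 0 → word 0x0001
ver:2 = 0 → 0x0 << 1 → word 0x0001
err:3 = -4 → 0x4 << 3 → word 0x0021
chan:6 = 43 → 0x2b << 6 → word 0x0ae1
prio:1 = 1 → 0x1 << 12 → word 0x1ae1
id:3 = -1 → 0x7 << 13 → word 0xfae1
word = 0xfae1 → little-endian bytes:
  [0]=0xe1  [1]=0xfa

e1 fa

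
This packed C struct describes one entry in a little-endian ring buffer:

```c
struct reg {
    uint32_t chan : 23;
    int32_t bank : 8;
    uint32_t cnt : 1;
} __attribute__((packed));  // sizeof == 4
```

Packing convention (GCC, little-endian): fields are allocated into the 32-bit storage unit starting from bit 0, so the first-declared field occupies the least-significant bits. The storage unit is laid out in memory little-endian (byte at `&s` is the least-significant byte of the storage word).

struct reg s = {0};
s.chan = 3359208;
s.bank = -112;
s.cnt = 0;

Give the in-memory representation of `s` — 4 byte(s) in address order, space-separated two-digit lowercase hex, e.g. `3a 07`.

chan:23 = 3359208 → 0x3341e8 << 0 → word 0x003341e8
bank:8 = -112 → 0x90 << 23 → word 0x483341e8
cnt:1 = 0 → 0x0 << 31 → word 0x483341e8
word = 0x483341e8 → little-endian bytes:
  [0]=0xe8  [1]=0x41  [2]=0x33  [3]=0x48

e8 41 33 48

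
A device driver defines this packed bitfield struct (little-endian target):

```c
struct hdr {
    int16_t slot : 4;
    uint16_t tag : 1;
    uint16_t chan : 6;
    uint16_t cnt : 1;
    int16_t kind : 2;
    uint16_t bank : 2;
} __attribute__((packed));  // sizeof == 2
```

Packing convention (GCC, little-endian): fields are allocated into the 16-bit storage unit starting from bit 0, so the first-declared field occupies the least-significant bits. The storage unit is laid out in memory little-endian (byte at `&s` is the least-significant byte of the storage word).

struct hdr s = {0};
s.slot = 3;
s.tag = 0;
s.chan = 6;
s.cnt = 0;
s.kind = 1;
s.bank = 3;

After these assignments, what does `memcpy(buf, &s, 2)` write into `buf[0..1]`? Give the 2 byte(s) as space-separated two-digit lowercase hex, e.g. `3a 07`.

c3 d0

slot (4b) val=3 bits=0x3 at bit 0: 0x0003
tag (1b) val=0 bits=0x0 at bit 4: 0x0003
chan (6b) val=6 bits=0x6 at bit 5: 0x00c3
cnt (1b) val=0 bits=0x0 at bit 11: 0x00c3
kind (2b) val=1 bits=0x1 at bit 12: 0x10c3
bank (2b) val=3 bits=0x3 at bit 14: 0xd0c3
word = 0xd0c3 → little-endian bytes:
  [0]=0xc3  [1]=0xd0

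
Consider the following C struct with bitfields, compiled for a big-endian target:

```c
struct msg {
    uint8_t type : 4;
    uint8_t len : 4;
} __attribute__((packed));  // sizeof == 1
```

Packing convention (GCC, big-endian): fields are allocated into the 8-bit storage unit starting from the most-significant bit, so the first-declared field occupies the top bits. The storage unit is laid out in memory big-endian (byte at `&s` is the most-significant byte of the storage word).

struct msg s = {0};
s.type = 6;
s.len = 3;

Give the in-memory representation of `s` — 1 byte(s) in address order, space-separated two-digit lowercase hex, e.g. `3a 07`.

type (4b) val=6 bits=0x6 at bit 4: 0x60
len (4b) val=3 bits=0x3 at bit 0: 0x63
word = 0x63 → big-endian bytes:
  [0]=0x63

63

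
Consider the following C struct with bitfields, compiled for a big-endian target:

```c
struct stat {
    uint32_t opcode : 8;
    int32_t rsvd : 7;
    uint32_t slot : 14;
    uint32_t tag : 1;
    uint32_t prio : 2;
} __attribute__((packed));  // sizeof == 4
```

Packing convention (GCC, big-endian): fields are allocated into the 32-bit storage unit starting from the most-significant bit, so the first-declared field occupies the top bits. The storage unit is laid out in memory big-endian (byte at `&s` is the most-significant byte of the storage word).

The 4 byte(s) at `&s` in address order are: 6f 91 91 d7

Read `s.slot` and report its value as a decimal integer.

[0]=0x6f [1]=0x91 [2]=0x91 [3]=0xd7 (big-endian) → word 0x6f9191d7
opcode [24+:8] = (word>>24) & 0xff = 111
rsvd [17+:7] = (word>>17) & 0x7f = 72
slot [3+:14] = (word>>3) & 0x3fff = 12858  ←
tag [2+:1] = (word>>2) & 0x1 = 1
prio [0+:2] = (word>>0) & 0x3 = 3

12858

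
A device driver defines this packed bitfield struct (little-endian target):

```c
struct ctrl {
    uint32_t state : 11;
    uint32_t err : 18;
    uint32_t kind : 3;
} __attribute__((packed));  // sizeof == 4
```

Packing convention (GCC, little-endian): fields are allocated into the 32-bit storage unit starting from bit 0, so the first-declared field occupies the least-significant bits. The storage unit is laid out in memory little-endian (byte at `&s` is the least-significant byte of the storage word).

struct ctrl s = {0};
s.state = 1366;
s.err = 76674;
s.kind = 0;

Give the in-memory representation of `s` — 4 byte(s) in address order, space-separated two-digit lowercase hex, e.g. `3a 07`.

56 15 5c 09

state (11b) val=1366 bits=0x556 at bit 0: 0x00000556
err (18b) val=76674 bits=0x12b82 at bit 11: 0x095c1556
kind (3b) val=0 bits=0x0 at bit 29: 0x095c1556
word = 0x095c1556 → little-endian bytes:
  [0]=0x56  [1]=0x15  [2]=0x5c  [3]=0x09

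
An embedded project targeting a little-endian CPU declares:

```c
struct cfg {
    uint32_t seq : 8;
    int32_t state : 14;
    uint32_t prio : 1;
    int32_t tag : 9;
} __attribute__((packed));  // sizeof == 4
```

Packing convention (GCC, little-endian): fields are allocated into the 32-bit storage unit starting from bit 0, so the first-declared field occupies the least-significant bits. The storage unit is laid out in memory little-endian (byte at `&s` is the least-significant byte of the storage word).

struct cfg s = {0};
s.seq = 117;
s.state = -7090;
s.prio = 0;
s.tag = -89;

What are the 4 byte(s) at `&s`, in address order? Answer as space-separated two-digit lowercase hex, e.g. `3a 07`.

75 4e a4 d3

seq:8 = 117 → 0x75 << 0 → word 0x00000075
state:14 = -7090 → 0x244e << 8 → word 0x00244e75
prio:1 = 0 → 0x0 << 22 → word 0x00244e75
tag:9 = -89 → 0x1a7 << 23 → word 0xd3a44e75
word = 0xd3a44e75 → little-endian bytes:
  [0]=0x75  [1]=0x4e  [2]=0xa4  [3]=0xd3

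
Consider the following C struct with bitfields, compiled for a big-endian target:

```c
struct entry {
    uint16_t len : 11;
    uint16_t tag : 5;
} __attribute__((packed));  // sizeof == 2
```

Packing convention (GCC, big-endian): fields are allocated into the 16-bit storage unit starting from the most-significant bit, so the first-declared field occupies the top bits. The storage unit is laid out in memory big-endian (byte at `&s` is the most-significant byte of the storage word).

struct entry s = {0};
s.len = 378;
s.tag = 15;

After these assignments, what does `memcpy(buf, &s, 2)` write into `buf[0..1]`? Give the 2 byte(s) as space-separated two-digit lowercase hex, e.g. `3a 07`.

len:11 = 378 → 0x17a << 5 → word 0x2f40
tag:5 = 15 → 0xf << 0 → word 0x2f4f
word = 0x2f4f → big-endian bytes:
  [0]=0x2f  [1]=0x4f

2f 4f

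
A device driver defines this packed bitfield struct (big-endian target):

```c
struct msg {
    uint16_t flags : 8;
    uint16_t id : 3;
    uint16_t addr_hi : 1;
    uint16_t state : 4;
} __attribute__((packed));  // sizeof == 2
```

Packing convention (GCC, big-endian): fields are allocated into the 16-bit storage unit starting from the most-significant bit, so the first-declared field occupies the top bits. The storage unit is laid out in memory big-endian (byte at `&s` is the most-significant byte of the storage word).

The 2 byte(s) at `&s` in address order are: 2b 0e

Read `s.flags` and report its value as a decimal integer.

43

[0]=0x2b [1]=0x0e (big-endian) → word 0x2b0e
flags [8+:8] = (word>>8) & 0xff = 43  ←
id [5+:3] = (word>>5) & 0x7 = 0
addr_hi [4+:1] = (word>>4) & 0x1 = 0
state [0+:4] = (word>>0) & 0xf = 14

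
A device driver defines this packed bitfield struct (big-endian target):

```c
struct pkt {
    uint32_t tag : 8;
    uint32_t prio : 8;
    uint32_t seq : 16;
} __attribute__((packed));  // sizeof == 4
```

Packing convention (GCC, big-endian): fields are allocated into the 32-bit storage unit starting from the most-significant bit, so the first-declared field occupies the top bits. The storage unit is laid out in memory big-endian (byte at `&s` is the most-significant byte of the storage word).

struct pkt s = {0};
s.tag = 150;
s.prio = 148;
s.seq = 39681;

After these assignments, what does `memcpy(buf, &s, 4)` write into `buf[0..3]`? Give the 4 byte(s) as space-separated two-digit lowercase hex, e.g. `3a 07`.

96 94 9b 01

tag:8 = 150 → 0x96 << 24 → word 0x96000000
prio:8 = 148 → 0x94 << 16 → word 0x96940000
seq:16 = 39681 → 0x9b01 << 0 → word 0x96949b01
word = 0x96949b01 → big-endian bytes:
  [0]=0x96  [1]=0x94  [2]=0x9b  [3]=0x01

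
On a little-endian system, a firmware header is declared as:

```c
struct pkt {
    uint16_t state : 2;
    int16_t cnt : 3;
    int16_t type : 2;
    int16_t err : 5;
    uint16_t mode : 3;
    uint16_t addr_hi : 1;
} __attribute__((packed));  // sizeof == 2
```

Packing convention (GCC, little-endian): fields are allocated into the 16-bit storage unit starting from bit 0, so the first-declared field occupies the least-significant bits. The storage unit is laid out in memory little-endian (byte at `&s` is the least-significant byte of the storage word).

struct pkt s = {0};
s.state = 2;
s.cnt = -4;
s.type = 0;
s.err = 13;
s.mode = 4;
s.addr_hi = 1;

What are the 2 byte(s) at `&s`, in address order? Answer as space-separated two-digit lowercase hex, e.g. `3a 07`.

[0+:2] state=2 & 0x3 = 0x2; word=0x0002
[2+:3] cnt=-4 & 0x7 = 0x4; word=0x0012
[5+:2] type=0 & 0x3 = 0x0; word=0x0012
[7+:5] err=13 & 0x1f = 0xd; word=0x0692
[12+:3] mode=4 & 0x7 = 0x4; word=0x4692
[15+:1] addr_hi=1 & 0x1 = 0x1; word=0xc692
word = 0xc692 → little-endian bytes:
  [0]=0x92  [1]=0xc6

92 c6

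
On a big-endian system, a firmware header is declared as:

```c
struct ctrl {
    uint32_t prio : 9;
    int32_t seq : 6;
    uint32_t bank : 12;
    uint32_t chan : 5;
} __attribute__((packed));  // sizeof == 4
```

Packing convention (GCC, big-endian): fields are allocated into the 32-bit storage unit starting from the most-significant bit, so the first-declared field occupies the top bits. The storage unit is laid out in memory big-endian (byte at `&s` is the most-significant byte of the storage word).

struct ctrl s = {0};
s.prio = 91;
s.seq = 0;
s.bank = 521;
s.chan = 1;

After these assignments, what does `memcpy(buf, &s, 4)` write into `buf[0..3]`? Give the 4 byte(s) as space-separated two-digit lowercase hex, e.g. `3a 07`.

prio:9 = 91 → 0x5b << 23 → word 0x2d800000
seq:6 = 0 → 0x0 << 17 → word 0x2d800000
bank:12 = 521 → 0x209 << 5 → word 0x2d804120
chan:5 = 1 → 0x1 << 0 → word 0x2d804121
word = 0x2d804121 → big-endian bytes:
  [0]=0x2d  [1]=0x80  [2]=0x41  [3]=0x21

2d 80 41 21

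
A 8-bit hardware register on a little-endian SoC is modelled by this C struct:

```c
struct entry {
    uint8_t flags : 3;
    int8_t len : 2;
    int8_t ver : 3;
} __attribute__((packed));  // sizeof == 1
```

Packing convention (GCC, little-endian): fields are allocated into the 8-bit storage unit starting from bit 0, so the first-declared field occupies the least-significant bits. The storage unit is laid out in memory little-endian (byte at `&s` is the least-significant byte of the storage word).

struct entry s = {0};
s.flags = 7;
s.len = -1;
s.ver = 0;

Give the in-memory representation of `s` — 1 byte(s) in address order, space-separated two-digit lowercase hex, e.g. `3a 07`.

1f

flags (3b) val=7 bits=0x7 at bit 0: 0x07
len (2b) val=-1 bits=0x3 at bit 3: 0x1f
ver (3b) val=0 bits=0x0 at bit 5: 0x1f
word = 0x1f → little-endian bytes:
  [0]=0x1f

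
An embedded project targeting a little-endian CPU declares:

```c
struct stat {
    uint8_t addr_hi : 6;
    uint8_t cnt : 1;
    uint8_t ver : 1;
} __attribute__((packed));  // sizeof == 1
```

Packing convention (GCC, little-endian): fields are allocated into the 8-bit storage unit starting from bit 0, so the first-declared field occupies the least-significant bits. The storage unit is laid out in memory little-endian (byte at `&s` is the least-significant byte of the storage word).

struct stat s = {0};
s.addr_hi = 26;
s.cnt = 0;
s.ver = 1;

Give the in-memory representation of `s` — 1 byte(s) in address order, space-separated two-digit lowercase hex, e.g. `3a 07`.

9a

addr_hi (6b) val=26 bits=0x1a at bit 0: 0x1a
cnt (1b) val=0 bits=0x0 at bit 6: 0x1a
ver (1b) val=1 bits=0x1 at bit 7: 0x9a
word = 0x9a → little-endian bytes:
  [0]=0x9a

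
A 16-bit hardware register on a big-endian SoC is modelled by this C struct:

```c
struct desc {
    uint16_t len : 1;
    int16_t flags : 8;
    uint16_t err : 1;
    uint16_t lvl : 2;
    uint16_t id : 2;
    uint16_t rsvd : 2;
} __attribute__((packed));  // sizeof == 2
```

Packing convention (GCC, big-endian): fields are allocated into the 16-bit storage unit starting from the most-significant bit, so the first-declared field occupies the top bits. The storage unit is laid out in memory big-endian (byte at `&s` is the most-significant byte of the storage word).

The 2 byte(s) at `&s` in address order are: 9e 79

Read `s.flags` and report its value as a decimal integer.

[0]=0x9e [1]=0x79 (big-endian) → word 0x9e79
len:1 @ bit 15 → (0x9e79>>15)&0x1 = 0x1
flags:8 @ bit 7 → (0x9e79>>7)&0xff = 0x3c  ←
err:1 @ bit 6 → (0x9e79>>6)&0x1 = 0x1
lvl:2 @ bit 4 → (0x9e79>>4)&0x3 = 0x3
id:2 @ bit 2 → (0x9e79>>2)&0x3 = 0x2
rsvd:2 @ bit 0 → (0x9e79>>0)&0x3 = 0x1
flags signed 8b, MSB=0: value = 60

60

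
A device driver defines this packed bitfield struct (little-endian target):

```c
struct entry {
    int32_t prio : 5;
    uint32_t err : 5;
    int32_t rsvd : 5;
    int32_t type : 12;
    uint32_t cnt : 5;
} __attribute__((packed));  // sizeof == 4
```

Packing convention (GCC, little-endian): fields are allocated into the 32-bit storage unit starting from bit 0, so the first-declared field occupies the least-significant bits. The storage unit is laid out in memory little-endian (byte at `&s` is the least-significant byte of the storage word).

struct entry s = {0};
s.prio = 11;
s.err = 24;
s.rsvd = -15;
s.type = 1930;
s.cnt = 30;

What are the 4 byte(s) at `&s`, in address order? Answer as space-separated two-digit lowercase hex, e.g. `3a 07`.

0b 47 c5 f3

prio:5 = 11 → 0xb << 0 → word 0x0000000b
err:5 = 24 → 0x18 << 5 → word 0x0000030b
rsvd:5 = -15 → 0x11 << 10 → word 0x0000470b
type:12 = 1930 → 0x78a << 15 → word 0x03c5470b
cnt:5 = 30 → 0x1e << 27 → word 0xf3c5470b
word = 0xf3c5470b → little-endian bytes:
  [0]=0x0b  [1]=0x47  [2]=0xc5  [3]=0xf3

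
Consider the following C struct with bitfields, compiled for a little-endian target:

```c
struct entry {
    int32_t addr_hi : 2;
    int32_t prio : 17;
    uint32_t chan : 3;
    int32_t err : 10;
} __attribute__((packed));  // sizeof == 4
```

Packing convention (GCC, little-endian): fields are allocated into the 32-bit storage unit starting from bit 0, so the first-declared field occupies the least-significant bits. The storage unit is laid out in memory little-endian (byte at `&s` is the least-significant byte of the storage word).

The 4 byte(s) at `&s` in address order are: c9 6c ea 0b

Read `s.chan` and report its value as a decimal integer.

[0]=0xc9 [1]=0x6c [2]=0xea [3]=0x0b (little-endian) → word 0x0bea6cc9
addr_hi:2 @ bit 0 → (0x0bea6cc9>>0)&0x3 = 0x1
prio:17 @ bit 2 → (0x0bea6cc9>>2)&0x1ffff = 0x9b32
chan:3 @ bit 19 → (0x0bea6cc9>>19)&0x7 = 0x5  ←
err:10 @ bit 22 → (0x0bea6cc9>>22)&0x3ff = 0x2f

5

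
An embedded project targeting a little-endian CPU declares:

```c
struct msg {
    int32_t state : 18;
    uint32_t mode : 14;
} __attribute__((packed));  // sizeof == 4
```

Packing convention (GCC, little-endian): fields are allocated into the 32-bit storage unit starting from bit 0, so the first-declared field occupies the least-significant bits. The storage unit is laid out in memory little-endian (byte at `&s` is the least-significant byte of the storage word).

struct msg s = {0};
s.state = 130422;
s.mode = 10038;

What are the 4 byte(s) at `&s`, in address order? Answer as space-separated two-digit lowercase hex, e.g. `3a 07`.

76 fd d9 9c

state:18 = 130422 → 0x1fd76 << 0 → word 0x0001fd76
mode:14 = 10038 → 0x2736 << 18 → word 0x9cd9fd76
word = 0x9cd9fd76 → little-endian bytes:
  [0]=0x76  [1]=0xfd  [2]=0xd9  [3]=0x9c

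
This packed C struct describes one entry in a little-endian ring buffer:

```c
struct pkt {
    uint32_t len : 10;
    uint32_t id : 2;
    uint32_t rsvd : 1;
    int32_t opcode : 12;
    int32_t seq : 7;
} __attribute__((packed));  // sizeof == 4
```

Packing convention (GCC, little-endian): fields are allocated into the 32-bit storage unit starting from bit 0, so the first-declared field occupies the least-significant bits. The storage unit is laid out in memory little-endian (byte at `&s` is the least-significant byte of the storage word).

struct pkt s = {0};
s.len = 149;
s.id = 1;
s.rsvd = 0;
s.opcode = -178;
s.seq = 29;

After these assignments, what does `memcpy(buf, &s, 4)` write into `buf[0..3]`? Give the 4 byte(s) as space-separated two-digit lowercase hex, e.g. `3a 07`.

len:10 = 149 → 0x95 << 0 → word 0x00000095
id:2 = 1 → 0x1 << 10 → word 0x00000495
rsvd:1 = 0 → 0x0 << 12 → word 0x00000495
opcode:12 = -178 → 0xf4e << 13 → word 0x01e9c495
seq:7 = 29 → 0x1d << 25 → word 0x3be9c495
word = 0x3be9c495 → little-endian bytes:
  [0]=0x95  [1]=0xc4  [2]=0xe9  [3]=0x3b

95 c4 e9 3b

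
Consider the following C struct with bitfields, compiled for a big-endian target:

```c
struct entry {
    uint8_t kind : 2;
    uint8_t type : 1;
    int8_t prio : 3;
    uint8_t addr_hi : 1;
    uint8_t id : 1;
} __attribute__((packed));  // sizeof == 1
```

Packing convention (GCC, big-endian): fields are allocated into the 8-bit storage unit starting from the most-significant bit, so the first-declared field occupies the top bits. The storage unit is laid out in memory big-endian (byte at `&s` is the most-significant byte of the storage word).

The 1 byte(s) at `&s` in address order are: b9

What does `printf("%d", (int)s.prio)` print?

[0]=0xb9 (big-endian) → word 0xb9
kind [6+:2] = (word>>6) & 0x3 = 2
type [5+:1] = (word>>5) & 0x1 = 1
prio [2+:3] = (word>>2) & 0x7 = 6  ←
addr_hi [1+:1] = (word>>1) & 0x1 = 0
id [0+:1] = (word>>0) & 0x1 = 1
prio signed 3b, MSB=1: 6 - 8 = -2

-2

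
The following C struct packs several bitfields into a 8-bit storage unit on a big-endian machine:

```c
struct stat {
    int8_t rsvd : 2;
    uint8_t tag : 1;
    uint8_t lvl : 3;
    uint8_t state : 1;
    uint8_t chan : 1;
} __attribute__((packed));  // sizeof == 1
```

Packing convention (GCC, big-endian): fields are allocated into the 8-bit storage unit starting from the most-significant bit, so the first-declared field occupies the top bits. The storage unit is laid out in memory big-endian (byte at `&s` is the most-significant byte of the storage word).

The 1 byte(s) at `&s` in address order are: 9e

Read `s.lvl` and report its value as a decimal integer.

[0]=0x9e (big-endian) → word 0x9e
rsvd:2 @ bit 6 → (0x9e>>6)&0x3 = 0x2
tag:1 @ bit 5 → (0x9e>>5)&0x1 = 0x0
lvl:3 @ bit 2 → (0x9e>>2)&0x7 = 0x7  ←
state:1 @ bit 1 → (0x9e>>1)&0x1 = 0x1
chan:1 @ bit 0 → (0x9e>>0)&0x1 = 0x0

7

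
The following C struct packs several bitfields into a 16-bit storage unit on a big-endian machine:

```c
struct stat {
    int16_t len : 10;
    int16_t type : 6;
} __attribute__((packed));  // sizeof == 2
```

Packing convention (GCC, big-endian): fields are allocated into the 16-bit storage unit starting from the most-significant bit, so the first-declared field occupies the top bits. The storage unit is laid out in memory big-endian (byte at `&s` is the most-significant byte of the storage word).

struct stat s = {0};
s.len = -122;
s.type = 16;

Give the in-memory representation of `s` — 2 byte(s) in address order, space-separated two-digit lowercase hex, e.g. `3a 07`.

e1 90

len (10b) val=-122 bits=0x386 at bit 6: 0xe180
type (6b) val=16 bits=0x10 at bit 0: 0xe190
word = 0xe190 → big-endian bytes:
  [0]=0xe1  [1]=0x90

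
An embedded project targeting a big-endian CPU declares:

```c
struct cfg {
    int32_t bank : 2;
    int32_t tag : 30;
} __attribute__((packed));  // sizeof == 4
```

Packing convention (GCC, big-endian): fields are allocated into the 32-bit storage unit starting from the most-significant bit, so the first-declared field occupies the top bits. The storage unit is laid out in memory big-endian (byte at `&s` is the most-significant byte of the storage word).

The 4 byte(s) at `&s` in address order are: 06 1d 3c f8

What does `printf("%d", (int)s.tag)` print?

[0]=0x06 [1]=0x1d [2]=0x3c [3]=0xf8 (big-endian) → word 0x061d3cf8
bank [30+:2] = (word>>30) & 0x3 = 0
tag [0+:30] = (word>>0) & 0x3fffffff = 102579448  ←
tag signed 30b, MSB=0: value = 102579448

102579448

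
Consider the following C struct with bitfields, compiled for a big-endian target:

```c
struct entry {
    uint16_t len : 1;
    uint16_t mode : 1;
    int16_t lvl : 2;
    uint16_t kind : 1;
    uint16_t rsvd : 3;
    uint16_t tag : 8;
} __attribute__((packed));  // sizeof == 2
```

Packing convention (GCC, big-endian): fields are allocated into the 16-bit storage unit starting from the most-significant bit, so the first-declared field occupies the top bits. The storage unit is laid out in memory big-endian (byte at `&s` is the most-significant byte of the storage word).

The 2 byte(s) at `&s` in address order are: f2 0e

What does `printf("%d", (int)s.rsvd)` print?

2

[0]=0xf2 [1]=0x0e (big-endian) → word 0xf20e
len:1 @ bit 15 → (0xf20e>>15)&0x1 = 0x1
mode:1 @ bit 14 → (0xf20e>>14)&0x1 = 0x1
lvl:2 @ bit 12 → (0xf20e>>12)&0x3 = 0x3
kind:1 @ bit 11 → (0xf20e>>11)&0x1 = 0x0
rsvd:3 @ bit 8 → (0xf20e>>8)&0x7 = 0x2  ←
tag:8 @ bit 0 → (0xf20e>>0)&0xff = 0xe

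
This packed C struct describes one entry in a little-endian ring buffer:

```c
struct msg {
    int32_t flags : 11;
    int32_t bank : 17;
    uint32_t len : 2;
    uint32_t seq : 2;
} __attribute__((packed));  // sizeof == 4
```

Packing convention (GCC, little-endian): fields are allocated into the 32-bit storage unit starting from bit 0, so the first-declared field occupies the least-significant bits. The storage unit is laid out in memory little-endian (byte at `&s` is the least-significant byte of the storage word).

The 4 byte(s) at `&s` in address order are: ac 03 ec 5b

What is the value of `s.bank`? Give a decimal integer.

-33408

[0]=0xac [1]=0x03 [2]=0xec [3]=0x5b (little-endian) → word 0x5bec03ac
flags [0+:11] = (word>>0) & 0x7ff = 940
bank [11+:17] = (word>>11) & 0x1ffff = 97664  ←
len [28+:2] = (word>>28) & 0x3 = 1
seq [30+:2] = (word>>30) & 0x3 = 1
bank signed 17b, MSB=1: 97664 - 131072 = -33408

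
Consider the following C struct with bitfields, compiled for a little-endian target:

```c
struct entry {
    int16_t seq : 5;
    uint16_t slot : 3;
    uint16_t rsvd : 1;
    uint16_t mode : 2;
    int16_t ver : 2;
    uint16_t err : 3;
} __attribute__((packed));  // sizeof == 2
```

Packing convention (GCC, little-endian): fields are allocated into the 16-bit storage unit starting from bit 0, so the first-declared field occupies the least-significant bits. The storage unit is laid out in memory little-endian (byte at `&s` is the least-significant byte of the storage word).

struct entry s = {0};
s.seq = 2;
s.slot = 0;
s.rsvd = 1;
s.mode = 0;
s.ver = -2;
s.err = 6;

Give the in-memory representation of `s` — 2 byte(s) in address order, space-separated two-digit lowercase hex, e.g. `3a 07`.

02 d1

[0+:5] seq=2 & 0x1f = 0x2; word=0x0002
[5+:3] slot=0 & 0x7 = 0x0; word=0x0002
[8+:1] rsvd=1 & 0x1 = 0x1; word=0x0102
[9+:2] mode=0 & 0x3 = 0x0; word=0x0102
[11+:2] ver=-2 & 0x3 = 0x2; word=0x1102
[13+:3] err=6 & 0x7 = 0x6; word=0xd102
word = 0xd102 → little-endian bytes:
  [0]=0x02  [1]=0xd1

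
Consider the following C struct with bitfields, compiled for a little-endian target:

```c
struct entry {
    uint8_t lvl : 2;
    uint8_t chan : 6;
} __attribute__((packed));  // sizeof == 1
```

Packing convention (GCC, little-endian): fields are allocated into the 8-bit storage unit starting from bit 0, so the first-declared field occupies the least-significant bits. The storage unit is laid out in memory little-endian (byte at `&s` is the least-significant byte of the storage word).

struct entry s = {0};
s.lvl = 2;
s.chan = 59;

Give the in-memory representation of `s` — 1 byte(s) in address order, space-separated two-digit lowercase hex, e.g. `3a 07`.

ee

lvl:2 = 2 → 0x2 << 0 → word 0x02
chan:6 = 59 → 0x3b << 2 → word 0xee
word = 0xee → little-endian bytes:
  [0]=0xee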